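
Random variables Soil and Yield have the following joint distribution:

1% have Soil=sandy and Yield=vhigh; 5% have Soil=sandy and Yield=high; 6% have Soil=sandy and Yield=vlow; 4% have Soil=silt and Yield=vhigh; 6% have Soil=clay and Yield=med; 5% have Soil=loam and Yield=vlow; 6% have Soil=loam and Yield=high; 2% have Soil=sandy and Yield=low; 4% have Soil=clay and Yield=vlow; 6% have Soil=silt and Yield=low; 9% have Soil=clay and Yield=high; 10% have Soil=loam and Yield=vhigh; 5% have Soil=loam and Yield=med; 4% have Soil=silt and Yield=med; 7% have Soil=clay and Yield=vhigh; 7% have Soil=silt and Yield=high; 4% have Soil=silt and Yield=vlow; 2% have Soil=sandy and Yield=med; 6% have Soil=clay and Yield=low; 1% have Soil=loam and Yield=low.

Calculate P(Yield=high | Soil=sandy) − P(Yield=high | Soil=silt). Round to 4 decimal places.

0.0325

P(Soil=sandy) = 0.06 + 0.02 + 0.02 + 0.05 + 0.01 = 0.16; P(Yield=high | Soil=sandy) = 0.05/0.16 = 0.31250.
P(Soil=silt) = 0.04 + 0.06 + 0.04 + 0.07 + 0.04 = 0.25; P(Yield=high | Soil=silt) = 0.07/0.25 = 0.28000.
Difference = 0.0325.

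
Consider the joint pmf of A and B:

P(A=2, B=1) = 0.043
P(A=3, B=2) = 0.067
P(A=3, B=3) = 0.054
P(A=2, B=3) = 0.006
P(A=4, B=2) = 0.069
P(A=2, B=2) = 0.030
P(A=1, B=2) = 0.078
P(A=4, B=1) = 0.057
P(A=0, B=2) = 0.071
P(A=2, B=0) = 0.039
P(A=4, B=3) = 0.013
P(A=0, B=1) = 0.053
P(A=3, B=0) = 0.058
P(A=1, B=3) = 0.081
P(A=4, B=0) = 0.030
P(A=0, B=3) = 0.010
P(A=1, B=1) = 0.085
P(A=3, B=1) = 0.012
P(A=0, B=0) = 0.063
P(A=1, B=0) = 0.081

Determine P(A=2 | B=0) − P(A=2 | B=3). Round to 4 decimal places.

0.1073

P(B=0) = 0.063 + 0.081 + 0.039 + 0.058 + 0.030 = 0.271; P(A=2 | B=0) = 0.039/0.271 = 0.14391.
P(B=3) = 0.010 + 0.081 + 0.006 + 0.054 + 0.013 = 0.164; P(A=2 | B=3) = 0.006/0.164 = 0.03659.
Difference = 0.1073.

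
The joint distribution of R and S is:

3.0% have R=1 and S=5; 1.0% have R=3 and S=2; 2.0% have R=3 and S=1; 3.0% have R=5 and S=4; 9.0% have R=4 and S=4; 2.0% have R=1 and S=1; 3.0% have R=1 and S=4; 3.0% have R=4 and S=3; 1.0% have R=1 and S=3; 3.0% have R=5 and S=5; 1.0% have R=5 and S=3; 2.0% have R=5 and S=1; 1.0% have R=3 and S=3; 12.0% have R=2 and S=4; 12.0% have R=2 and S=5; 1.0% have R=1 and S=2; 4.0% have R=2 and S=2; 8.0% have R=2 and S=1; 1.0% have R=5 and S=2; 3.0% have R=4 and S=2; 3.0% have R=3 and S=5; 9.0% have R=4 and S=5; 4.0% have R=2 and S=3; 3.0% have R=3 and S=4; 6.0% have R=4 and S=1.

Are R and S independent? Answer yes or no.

yes

Every cell satisfies P(R,S) = P(R)·P(S). For instance P(R=3) = 0.100, P(S=4) = 0.300, and 0.100×0.300 = 0.030 matches the joint entry. So R and S are independent.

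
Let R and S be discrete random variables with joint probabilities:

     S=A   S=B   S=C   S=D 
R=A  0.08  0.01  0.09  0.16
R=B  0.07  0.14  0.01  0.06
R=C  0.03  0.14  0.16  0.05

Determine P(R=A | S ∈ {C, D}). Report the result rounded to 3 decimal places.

P(S=C) = 0.09 + 0.01 + 0.16 = 0.26.
P(S=D) = 0.16 + 0.06 + 0.05 = 0.27.
P(S ∈ {C, D}) = 0.26 + 0.27 = 0.53; P(R=A, S ∈ {C, D}) = 0.09 + 0.16 = 0.25.
P(R=A | S ∈ {C, D}) = 0.25/0.53 = 0.472.

0.472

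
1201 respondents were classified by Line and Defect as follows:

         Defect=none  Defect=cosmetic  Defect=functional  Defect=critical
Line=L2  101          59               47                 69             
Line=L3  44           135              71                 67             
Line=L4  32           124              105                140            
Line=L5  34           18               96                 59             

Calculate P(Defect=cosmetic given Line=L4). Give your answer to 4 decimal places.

Total with Line=L4: 32 + 124 + 105 + 140 = 401.
P(Defect=cosmetic | Line=L4) = 124/401 = 0.3092.

0.3092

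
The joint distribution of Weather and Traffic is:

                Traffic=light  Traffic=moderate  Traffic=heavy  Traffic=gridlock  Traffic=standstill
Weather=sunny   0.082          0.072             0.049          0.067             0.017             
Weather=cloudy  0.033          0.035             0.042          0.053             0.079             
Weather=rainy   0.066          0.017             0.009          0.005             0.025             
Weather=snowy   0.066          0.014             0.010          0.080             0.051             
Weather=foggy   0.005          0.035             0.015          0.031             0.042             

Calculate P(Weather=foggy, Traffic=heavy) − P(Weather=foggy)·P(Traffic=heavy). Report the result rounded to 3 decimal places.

-0.001

P(Weather=foggy) = 0.005 + 0.035 + 0.015 + 0.031 + 0.042 = 0.128.
P(Traffic=heavy) = 0.049 + 0.042 + 0.009 + 0.010 + 0.015 = 0.125.
P(Weather=foggy, Traffic=heavy) − P(Weather=foggy)P(Traffic=heavy) = 0.015 − 0.128×0.125 = -0.001.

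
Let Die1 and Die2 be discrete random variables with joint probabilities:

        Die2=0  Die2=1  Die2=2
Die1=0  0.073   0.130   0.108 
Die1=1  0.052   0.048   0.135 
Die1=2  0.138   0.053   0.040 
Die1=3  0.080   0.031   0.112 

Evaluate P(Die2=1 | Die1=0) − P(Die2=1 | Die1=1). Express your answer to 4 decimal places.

P(Die1=0) = 0.073 + 0.130 + 0.108 = 0.311; P(Die2=1 | Die1=0) = 0.130/0.311 = 0.41801.
P(Die1=1) = 0.052 + 0.048 + 0.135 = 0.235; P(Die2=1 | Die1=1) = 0.048/0.235 = 0.20426.
Difference = 0.2138.

0.2138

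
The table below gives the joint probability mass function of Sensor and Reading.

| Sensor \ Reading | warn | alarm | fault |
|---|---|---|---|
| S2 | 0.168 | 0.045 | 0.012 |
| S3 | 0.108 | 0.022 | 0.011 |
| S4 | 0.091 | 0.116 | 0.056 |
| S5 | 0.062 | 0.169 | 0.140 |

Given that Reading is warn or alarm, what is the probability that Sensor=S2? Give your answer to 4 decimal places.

0.2727

P(Reading=warn) = 0.168 + 0.108 + 0.091 + 0.062 = 0.429.
P(Reading=alarm) = 0.045 + 0.022 + 0.116 + 0.169 = 0.352.
P(Reading ∈ {warn, alarm}) = 0.429 + 0.352 = 0.781; P(Sensor=S2, Reading ∈ {warn, alarm}) = 0.168 + 0.045 = 0.213.
P(Sensor=S2 | Reading ∈ {warn, alarm}) = 0.213/0.781 = 0.2727.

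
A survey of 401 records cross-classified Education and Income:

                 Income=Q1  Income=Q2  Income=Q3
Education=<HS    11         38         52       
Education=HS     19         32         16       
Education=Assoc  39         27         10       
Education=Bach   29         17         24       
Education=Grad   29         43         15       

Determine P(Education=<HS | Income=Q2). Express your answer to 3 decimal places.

0.242

Total with Income=Q2: 38 + 32 + 27 + 17 + 43 = 157.
P(Education=<HS | Income=Q2) = 38/157 = 0.242.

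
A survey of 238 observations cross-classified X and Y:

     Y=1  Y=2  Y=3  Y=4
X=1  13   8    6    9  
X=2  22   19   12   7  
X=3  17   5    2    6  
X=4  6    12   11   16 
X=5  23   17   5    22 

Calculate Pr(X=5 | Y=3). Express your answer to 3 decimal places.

0.139

Total with Y=3: 6 + 12 + 2 + 11 + 5 = 36.
P(X=5 | Y=3) = 5/36 = 0.139.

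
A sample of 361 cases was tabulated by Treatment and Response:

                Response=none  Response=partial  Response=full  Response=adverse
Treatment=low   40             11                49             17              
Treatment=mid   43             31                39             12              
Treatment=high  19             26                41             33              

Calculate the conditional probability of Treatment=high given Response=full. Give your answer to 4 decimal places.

0.3178

Total with Response=full: 49 + 39 + 41 = 129.
P(Treatment=high | Response=full) = 41/129 = 0.3178.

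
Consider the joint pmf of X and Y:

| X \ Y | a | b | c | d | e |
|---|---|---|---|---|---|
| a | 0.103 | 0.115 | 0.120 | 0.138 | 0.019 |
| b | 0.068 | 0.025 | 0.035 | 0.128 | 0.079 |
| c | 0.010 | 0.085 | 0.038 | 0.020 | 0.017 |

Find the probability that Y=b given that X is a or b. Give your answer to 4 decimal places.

P(X=a) = 0.103 + 0.115 + 0.120 + 0.138 + 0.019 = 0.495.
P(X=b) = 0.068 + 0.025 + 0.035 + 0.128 + 0.079 = 0.335.
P(X ∈ {a, b}) = 0.495 + 0.335 = 0.830; P(Y=b, X ∈ {a, b}) = 0.115 + 0.025 = 0.140.
P(Y=b | X ∈ {a, b}) = 0.140/0.830 = 0.1687.

0.1687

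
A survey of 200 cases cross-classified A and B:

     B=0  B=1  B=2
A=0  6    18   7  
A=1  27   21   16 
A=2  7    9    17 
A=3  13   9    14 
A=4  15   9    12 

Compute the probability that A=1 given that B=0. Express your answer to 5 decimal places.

0.39706

Total with B=0: 6 + 27 + 7 + 13 + 15 = 68.
P(A=1 | B=0) = 27/68 = 0.39706.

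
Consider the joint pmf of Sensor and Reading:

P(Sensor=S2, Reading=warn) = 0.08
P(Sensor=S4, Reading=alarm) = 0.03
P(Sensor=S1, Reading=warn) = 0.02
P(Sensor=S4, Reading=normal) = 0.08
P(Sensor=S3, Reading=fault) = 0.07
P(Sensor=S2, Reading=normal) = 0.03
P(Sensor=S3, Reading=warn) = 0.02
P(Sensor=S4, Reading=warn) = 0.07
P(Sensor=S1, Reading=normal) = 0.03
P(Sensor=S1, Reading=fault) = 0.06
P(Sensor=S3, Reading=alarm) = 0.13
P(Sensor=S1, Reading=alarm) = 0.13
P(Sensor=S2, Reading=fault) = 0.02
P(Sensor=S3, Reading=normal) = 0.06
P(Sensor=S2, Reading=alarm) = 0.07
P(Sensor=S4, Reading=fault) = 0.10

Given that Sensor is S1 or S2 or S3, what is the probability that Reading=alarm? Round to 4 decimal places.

P(Sensor=S1) = 0.03 + 0.02 + 0.13 + 0.06 = 0.24.
P(Sensor=S2) = 0.03 + 0.08 + 0.07 + 0.02 = 0.20.
P(Sensor=S3) = 0.06 + 0.02 + 0.13 + 0.07 = 0.28.
P(Sensor ∈ {S1, S2, S3}) = 0.24 + 0.20 + 0.28 = 0.72; P(Reading=alarm, Sensor ∈ {S1, S2, S3}) = 0.13 + 0.07 + 0.13 = 0.33.
P(Reading=alarm | Sensor ∈ {S1, S2, S3}) = 0.33/0.72 = 0.4583.

0.4583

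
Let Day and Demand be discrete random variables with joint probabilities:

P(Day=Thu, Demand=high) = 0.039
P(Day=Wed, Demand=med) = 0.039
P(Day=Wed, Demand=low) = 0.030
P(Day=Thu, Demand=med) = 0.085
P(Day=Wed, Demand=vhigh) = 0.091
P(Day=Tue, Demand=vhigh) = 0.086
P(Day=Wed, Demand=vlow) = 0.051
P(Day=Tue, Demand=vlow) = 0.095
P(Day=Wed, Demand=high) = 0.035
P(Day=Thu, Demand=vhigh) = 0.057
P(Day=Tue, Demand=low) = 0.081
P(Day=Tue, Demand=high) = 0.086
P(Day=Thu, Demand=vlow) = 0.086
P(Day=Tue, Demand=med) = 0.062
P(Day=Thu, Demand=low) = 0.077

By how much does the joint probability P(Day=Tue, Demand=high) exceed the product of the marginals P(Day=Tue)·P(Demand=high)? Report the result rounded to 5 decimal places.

0.02040

P(Day=Tue) = 0.095 + 0.081 + 0.062 + 0.086 + 0.086 = 0.410.
P(Demand=high) = 0.086 + 0.035 + 0.039 = 0.160.
P(Day=Tue, Demand=high) − P(Day=Tue)P(Demand=high) = 0.086 − 0.410×0.160 = 0.02040.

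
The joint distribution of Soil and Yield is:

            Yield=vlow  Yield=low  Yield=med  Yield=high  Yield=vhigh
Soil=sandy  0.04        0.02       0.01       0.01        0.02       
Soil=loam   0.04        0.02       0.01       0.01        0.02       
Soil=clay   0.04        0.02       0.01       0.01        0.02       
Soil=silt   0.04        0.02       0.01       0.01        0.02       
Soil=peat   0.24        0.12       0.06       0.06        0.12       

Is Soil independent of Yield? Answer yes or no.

Every cell satisfies P(Soil,Yield) = P(Soil)·P(Yield). For instance P(Soil=loam) = 0.10, P(Yield=med) = 0.10, and 0.10×0.10 = 0.01 matches the joint entry. So Soil and Yield are independent.

yes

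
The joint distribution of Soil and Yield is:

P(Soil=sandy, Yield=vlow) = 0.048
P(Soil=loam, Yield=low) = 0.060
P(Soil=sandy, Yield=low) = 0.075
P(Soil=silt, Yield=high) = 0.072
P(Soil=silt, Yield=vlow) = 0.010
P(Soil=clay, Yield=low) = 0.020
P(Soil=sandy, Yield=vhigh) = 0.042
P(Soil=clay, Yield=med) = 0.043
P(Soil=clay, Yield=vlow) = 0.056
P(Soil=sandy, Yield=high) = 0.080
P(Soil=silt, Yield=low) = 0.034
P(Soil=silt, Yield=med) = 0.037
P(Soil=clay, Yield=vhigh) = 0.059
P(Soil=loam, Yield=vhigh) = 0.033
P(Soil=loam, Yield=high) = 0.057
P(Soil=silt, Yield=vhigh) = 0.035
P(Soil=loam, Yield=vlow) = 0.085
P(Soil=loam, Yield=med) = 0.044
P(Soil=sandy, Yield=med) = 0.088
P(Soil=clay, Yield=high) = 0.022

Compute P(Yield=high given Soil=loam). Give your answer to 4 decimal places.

P(Soil=loam) = 0.085 + 0.060 + 0.044 + 0.057 + 0.033 = 0.279.
P(Yield=high | Soil=loam) = 0.057/0.279 = 0.2043.

0.2043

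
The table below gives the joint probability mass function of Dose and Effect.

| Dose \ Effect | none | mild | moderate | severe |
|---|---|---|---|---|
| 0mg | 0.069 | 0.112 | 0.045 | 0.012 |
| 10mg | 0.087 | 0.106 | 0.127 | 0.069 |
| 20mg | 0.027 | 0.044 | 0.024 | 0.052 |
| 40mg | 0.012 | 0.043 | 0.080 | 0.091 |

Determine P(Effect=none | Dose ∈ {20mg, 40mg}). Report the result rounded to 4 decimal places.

P(Dose=20mg) = 0.027 + 0.044 + 0.024 + 0.052 = 0.147.
P(Dose=40mg) = 0.012 + 0.043 + 0.080 + 0.091 = 0.226.
P(Dose ∈ {20mg, 40mg}) = 0.147 + 0.226 = 0.373; P(Effect=none, Dose ∈ {20mg, 40mg}) = 0.027 + 0.012 = 0.039.
P(Effect=none | Dose ∈ {20mg, 40mg}) = 0.039/0.373 = 0.1046.

0.1046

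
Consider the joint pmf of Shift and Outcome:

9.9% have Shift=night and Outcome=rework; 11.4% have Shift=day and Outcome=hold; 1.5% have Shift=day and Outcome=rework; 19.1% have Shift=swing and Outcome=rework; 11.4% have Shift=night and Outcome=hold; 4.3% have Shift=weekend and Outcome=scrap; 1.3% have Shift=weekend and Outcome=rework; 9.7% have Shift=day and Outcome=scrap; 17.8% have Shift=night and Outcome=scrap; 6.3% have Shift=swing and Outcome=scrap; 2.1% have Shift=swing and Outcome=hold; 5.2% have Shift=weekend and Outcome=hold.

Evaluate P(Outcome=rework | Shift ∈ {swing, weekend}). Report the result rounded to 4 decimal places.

0.5326

P(Shift=swing) = 0.191 + 0.063 + 0.021 = 0.275.
P(Shift=weekend) = 0.013 + 0.043 + 0.052 = 0.108.
P(Shift ∈ {swing, weekend}) = 0.275 + 0.108 = 0.383; P(Outcome=rework, Shift ∈ {swing, weekend}) = 0.191 + 0.013 = 0.204.
P(Outcome=rework | Shift ∈ {swing, weekend}) = 0.204/0.383 = 0.5326.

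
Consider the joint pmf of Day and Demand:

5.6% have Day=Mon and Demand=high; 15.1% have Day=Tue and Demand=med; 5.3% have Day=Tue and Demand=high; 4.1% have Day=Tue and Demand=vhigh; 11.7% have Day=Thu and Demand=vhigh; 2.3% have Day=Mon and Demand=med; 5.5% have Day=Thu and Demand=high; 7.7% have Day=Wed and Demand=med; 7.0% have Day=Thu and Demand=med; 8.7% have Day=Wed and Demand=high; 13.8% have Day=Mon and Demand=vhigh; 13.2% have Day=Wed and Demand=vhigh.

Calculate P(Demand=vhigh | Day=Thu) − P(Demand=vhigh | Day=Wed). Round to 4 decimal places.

P(Day=Thu) = 0.070 + 0.055 + 0.117 = 0.242; P(Demand=vhigh | Day=Thu) = 0.117/0.242 = 0.48347.
P(Day=Wed) = 0.077 + 0.087 + 0.132 = 0.296; P(Demand=vhigh | Day=Wed) = 0.132/0.296 = 0.44595.
Difference = 0.0375.

0.0375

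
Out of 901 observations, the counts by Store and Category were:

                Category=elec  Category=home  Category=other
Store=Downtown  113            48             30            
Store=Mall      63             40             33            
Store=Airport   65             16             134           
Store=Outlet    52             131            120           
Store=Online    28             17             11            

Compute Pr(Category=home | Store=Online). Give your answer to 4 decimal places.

0.3036

Total with Store=Online: 28 + 17 + 11 = 56.
P(Category=home | Store=Online) = 17/56 = 0.3036.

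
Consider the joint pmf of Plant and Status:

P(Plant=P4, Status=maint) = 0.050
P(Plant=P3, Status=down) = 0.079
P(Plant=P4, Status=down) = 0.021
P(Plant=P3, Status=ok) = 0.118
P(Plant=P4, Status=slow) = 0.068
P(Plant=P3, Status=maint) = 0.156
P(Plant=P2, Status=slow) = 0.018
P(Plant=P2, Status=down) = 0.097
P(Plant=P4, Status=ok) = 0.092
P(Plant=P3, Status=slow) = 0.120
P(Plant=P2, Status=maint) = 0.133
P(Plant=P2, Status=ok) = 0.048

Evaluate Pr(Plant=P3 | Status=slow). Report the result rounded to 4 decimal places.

0.5825

P(Status=slow) = 0.018 + 0.120 + 0.068 = 0.206.
P(Plant=P3 | Status=slow) = 0.120/0.206 = 0.5825.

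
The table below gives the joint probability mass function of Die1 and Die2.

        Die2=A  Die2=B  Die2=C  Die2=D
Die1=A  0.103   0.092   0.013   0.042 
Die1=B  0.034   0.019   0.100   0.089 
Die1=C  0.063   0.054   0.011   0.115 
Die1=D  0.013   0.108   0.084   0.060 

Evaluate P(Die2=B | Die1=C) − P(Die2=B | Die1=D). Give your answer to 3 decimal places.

P(Die1=C) = 0.063 + 0.054 + 0.011 + 0.115 = 0.243; P(Die2=B | Die1=C) = 0.054/0.243 = 0.2222.
P(Die1=D) = 0.013 + 0.108 + 0.084 + 0.060 = 0.265; P(Die2=B | Die1=D) = 0.108/0.265 = 0.4075.
Difference = -0.185.

-0.185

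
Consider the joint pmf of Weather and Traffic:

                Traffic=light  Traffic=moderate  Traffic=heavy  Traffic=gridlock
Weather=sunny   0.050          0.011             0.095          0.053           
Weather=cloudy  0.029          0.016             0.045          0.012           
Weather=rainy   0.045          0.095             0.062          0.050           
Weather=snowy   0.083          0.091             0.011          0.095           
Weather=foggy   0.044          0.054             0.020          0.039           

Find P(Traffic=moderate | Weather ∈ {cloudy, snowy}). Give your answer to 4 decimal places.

0.2801

P(Weather=cloudy) = 0.029 + 0.016 + 0.045 + 0.012 = 0.102.
P(Weather=snowy) = 0.083 + 0.091 + 0.011 + 0.095 = 0.280.
P(Weather ∈ {cloudy, snowy}) = 0.102 + 0.280 = 0.382; P(Traffic=moderate, Weather ∈ {cloudy, snowy}) = 0.016 + 0.091 = 0.107.
P(Traffic=moderate | Weather ∈ {cloudy, snowy}) = 0.107/0.382 = 0.2801.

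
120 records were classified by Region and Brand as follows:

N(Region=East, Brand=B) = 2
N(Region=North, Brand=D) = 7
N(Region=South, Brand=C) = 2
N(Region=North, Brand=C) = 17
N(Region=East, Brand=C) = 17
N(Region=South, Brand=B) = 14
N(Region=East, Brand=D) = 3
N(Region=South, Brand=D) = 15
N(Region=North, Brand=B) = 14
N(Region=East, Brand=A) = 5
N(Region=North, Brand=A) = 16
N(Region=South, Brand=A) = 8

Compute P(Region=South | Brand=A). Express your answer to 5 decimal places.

Total with Brand=A: 16 + 8 + 5 = 29.
P(Region=South | Brand=A) = 8/29 = 0.27586.

0.27586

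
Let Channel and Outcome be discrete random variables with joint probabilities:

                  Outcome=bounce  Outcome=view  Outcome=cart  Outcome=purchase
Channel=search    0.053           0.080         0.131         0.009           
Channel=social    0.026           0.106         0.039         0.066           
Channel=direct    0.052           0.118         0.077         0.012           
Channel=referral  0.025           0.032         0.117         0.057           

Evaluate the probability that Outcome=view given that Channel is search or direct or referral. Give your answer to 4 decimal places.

P(Channel=search) = 0.053 + 0.080 + 0.131 + 0.009 = 0.273.
P(Channel=direct) = 0.052 + 0.118 + 0.077 + 0.012 = 0.259.
P(Channel=referral) = 0.025 + 0.032 + 0.117 + 0.057 = 0.231.
P(Channel ∈ {search, direct, referral}) = 0.273 + 0.259 + 0.231 = 0.763; P(Outcome=view, Channel ∈ {search, direct, referral}) = 0.080 + 0.118 + 0.032 = 0.230.
P(Outcome=view | Channel ∈ {search, direct, referral}) = 0.230/0.763 = 0.3014.

0.3014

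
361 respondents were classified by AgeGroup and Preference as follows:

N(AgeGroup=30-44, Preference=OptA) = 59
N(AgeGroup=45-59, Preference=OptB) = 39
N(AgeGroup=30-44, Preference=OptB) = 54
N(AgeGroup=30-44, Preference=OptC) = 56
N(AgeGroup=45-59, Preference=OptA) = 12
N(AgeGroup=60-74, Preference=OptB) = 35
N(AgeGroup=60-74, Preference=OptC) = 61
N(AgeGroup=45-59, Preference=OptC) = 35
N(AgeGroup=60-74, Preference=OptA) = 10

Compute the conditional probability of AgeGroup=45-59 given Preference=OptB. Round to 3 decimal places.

0.305

Total with Preference=OptB: 54 + 39 + 35 = 128.
P(AgeGroup=45-59 | Preference=OptB) = 39/128 = 0.305.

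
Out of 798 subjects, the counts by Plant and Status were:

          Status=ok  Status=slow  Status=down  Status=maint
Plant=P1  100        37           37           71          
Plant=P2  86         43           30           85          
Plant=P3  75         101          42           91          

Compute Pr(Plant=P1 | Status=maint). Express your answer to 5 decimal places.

Total with Status=maint: 71 + 85 + 91 = 247.
P(Plant=P1 | Status=maint) = 71/247 = 0.28745.

0.28745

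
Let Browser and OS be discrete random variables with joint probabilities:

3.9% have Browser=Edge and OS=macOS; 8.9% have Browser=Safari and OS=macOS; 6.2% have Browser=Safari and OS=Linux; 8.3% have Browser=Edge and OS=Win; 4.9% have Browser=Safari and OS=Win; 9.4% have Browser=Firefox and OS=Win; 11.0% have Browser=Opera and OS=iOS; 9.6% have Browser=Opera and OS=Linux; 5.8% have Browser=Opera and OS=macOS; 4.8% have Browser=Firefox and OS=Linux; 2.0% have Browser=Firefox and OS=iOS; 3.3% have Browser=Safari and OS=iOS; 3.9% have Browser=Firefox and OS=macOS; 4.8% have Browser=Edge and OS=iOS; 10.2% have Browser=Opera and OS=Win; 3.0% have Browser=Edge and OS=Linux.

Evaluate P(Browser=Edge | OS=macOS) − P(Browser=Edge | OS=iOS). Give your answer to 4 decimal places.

P(OS=macOS) = 0.039 + 0.089 + 0.039 + 0.058 = 0.225; P(Browser=Edge | OS=macOS) = 0.039/0.225 = 0.17333.
P(OS=iOS) = 0.020 + 0.033 + 0.048 + 0.110 = 0.211; P(Browser=Edge | OS=iOS) = 0.048/0.211 = 0.22749.
Difference = -0.0542.

-0.0542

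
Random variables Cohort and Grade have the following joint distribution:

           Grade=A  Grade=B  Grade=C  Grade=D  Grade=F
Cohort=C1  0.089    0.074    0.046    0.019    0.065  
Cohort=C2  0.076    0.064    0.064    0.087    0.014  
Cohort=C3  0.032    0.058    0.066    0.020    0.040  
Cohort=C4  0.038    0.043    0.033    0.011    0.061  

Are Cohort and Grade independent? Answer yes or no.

no

P(Cohort=C2) = 0.305 and P(Grade=D) = 0.137, so their product is 0.04179, but P(Cohort=C2, Grade=D) = 0.087. Since these differ, Cohort and Grade are not independent.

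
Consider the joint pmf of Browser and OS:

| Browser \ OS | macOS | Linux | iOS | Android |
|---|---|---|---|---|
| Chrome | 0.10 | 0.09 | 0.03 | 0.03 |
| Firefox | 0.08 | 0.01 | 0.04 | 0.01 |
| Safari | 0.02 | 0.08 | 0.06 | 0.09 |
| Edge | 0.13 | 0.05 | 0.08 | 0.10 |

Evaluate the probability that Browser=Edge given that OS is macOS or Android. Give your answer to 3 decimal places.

0.411

P(OS=macOS) = 0.10 + 0.08 + 0.02 + 0.13 = 0.33.
P(OS=Android) = 0.03 + 0.01 + 0.09 + 0.10 = 0.23.
P(OS ∈ {macOS, Android}) = 0.33 + 0.23 = 0.56; P(Browser=Edge, OS ∈ {macOS, Android}) = 0.13 + 0.10 = 0.23.
P(Browser=Edge | OS ∈ {macOS, Android}) = 0.23/0.56 = 0.411.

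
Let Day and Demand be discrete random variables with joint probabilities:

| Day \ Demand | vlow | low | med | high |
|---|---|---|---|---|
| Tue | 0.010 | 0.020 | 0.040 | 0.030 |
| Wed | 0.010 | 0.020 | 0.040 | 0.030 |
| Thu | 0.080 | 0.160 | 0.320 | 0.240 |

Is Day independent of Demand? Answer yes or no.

yes

Every cell satisfies P(Day,Demand) = P(Day)·P(Demand). For instance P(Day=Wed) = 0.100, P(Demand=vlow) = 0.100, and 0.100×0.100 = 0.010 matches the joint entry. So Day and Demand are independent.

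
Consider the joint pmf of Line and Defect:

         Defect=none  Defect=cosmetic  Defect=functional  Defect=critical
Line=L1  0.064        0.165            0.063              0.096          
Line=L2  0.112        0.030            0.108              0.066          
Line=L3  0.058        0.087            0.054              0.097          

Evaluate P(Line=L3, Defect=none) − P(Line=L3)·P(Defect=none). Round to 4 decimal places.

P(Line=L3) = 0.058 + 0.087 + 0.054 + 0.097 = 0.296.
P(Defect=none) = 0.064 + 0.112 + 0.058 = 0.234.
P(Line=L3, Defect=none) − P(Line=L3)P(Defect=none) = 0.058 − 0.296×0.234 = -0.0113.

-0.0113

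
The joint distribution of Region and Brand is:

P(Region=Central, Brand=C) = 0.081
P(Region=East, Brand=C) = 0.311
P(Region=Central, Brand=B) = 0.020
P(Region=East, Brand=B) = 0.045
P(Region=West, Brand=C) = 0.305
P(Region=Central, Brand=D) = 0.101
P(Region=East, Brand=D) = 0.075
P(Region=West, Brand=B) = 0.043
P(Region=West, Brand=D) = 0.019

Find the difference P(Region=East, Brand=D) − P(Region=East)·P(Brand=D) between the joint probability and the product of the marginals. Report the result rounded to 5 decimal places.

-0.00905

P(Region=East) = 0.045 + 0.311 + 0.075 = 0.431.
P(Brand=D) = 0.075 + 0.019 + 0.101 = 0.195.
P(Region=East, Brand=D) − P(Region=East)P(Brand=D) = 0.075 − 0.431×0.195 = -0.00905.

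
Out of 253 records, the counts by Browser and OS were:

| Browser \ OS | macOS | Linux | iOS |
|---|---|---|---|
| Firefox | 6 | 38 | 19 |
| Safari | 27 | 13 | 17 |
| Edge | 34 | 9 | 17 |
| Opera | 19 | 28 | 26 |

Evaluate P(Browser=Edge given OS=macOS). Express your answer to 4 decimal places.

Total with OS=macOS: 6 + 27 + 34 + 19 = 86.
P(Browser=Edge | OS=macOS) = 34/86 = 0.3953.

0.3953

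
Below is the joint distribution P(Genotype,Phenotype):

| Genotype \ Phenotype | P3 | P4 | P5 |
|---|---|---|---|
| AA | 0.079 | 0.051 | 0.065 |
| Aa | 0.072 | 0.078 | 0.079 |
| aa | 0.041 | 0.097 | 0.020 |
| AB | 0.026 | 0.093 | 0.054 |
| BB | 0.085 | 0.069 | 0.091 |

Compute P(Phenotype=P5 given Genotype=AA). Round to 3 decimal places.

P(Genotype=AA) = 0.079 + 0.051 + 0.065 = 0.195.
P(Phenotype=P5 | Genotype=AA) = 0.065/0.195 = 0.333.

0.333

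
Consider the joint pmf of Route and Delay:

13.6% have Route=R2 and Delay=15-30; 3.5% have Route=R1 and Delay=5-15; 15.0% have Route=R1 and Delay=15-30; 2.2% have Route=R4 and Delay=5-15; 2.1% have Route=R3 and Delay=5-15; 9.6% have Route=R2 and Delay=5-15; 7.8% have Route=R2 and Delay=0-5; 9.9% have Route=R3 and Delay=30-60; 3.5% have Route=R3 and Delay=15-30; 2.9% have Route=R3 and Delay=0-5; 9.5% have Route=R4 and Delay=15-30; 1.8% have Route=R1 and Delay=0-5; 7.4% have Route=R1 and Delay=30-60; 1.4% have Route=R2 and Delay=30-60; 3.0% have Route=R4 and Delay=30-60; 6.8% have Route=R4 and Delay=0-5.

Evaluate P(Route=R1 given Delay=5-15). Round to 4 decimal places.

0.2011

P(Delay=5-15) = 0.035 + 0.096 + 0.021 + 0.022 = 0.174.
P(Route=R1 | Delay=5-15) = 0.035/0.174 = 0.2011.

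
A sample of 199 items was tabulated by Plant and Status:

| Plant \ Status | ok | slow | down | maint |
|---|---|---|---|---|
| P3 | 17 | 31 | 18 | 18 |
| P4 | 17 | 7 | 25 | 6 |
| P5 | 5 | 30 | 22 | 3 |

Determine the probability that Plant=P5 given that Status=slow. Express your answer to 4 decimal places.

Total with Status=slow: 31 + 7 + 30 = 68.
P(Plant=P5 | Status=slow) = 30/68 = 0.4412.

0.4412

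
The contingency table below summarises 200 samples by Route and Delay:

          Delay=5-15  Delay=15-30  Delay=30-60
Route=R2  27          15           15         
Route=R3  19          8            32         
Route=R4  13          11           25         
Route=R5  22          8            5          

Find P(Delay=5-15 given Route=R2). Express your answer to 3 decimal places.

0.474

Total with Route=R2: 27 + 15 + 15 = 57.
P(Delay=5-15 | Route=R2) = 27/57 = 0.474.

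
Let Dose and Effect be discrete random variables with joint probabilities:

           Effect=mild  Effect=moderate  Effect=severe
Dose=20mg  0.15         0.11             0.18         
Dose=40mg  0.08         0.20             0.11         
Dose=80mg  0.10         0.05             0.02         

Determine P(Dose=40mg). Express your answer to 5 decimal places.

0.39000

P(Dose=40mg) = 0.08 + 0.20 + 0.11 = 0.39.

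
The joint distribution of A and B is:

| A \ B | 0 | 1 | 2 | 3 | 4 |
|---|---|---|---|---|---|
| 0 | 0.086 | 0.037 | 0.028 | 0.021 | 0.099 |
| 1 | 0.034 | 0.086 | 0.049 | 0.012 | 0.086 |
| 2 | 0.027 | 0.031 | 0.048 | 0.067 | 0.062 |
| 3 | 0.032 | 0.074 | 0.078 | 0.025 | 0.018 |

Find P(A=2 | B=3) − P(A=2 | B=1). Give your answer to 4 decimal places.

0.4000

P(B=3) = 0.021 + 0.012 + 0.067 + 0.025 = 0.125; P(A=2 | B=3) = 0.067/0.125 = 0.53600.
P(B=1) = 0.037 + 0.086 + 0.031 + 0.074 = 0.228; P(A=2 | B=1) = 0.031/0.228 = 0.13596.
Difference = 0.4000.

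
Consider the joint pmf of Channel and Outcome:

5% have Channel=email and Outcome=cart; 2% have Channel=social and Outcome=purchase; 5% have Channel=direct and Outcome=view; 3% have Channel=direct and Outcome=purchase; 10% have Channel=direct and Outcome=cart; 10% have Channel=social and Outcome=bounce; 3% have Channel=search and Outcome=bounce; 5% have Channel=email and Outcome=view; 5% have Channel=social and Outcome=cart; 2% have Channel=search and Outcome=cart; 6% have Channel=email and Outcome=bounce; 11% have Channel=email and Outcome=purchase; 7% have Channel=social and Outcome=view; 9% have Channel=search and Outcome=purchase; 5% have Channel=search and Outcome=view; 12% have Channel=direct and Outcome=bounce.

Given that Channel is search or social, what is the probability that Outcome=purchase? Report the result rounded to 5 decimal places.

P(Channel=search) = 0.03 + 0.05 + 0.02 + 0.09 = 0.19.
P(Channel=social) = 0.10 + 0.07 + 0.05 + 0.02 = 0.24.
P(Channel ∈ {search, social}) = 0.19 + 0.24 = 0.43; P(Outcome=purchase, Channel ∈ {search, social}) = 0.09 + 0.02 = 0.11.
P(Outcome=purchase | Channel ∈ {search, social}) = 0.11/0.43 = 0.25581.

0.25581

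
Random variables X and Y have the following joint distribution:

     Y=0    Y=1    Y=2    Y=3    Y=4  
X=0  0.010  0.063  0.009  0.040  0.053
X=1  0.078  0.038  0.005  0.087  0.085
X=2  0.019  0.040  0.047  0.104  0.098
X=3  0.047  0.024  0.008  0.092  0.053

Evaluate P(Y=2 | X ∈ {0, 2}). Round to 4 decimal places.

P(X=0) = 0.010 + 0.063 + 0.009 + 0.040 + 0.053 = 0.175.
P(X=2) = 0.019 + 0.040 + 0.047 + 0.104 + 0.098 = 0.308.
P(X ∈ {0, 2}) = 0.175 + 0.308 = 0.483; P(Y=2, X ∈ {0, 2}) = 0.009 + 0.047 = 0.056.
P(Y=2 | X ∈ {0, 2}) = 0.056/0.483 = 0.1159.

0.1159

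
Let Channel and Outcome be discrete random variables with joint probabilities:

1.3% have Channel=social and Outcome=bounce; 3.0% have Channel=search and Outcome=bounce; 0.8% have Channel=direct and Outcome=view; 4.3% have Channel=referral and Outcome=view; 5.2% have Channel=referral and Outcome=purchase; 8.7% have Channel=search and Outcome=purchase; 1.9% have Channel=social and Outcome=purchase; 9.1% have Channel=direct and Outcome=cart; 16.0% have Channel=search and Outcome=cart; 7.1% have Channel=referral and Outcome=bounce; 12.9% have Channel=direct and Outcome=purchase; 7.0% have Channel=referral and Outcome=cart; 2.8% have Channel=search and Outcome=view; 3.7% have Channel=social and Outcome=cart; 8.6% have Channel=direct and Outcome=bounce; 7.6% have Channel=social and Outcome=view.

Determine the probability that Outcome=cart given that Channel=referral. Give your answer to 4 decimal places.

P(Channel=referral) = 0.071 + 0.043 + 0.070 + 0.052 = 0.236.
P(Outcome=cart | Channel=referral) = 0.070/0.236 = 0.2966.

0.2966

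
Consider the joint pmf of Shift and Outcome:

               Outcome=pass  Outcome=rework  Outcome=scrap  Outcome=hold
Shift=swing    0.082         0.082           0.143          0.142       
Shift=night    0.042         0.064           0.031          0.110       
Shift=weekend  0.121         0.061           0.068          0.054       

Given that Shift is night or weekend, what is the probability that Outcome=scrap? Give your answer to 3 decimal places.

0.180

P(Shift=night) = 0.042 + 0.064 + 0.031 + 0.110 = 0.247.
P(Shift=weekend) = 0.121 + 0.061 + 0.068 + 0.054 = 0.304.
P(Shift ∈ {night, weekend}) = 0.247 + 0.304 = 0.551; P(Outcome=scrap, Shift ∈ {night, weekend}) = 0.031 + 0.068 = 0.099.
P(Outcome=scrap | Shift ∈ {night, weekend}) = 0.099/0.551 = 0.180.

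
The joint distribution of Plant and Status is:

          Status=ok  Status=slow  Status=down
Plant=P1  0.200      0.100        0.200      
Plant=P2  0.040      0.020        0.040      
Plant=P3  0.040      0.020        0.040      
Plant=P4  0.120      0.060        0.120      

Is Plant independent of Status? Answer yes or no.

Every cell satisfies P(Plant,Status) = P(Plant)·P(Status). For instance P(Plant=P2) = 0.100, P(Status=slow) = 0.200, and 0.100×0.200 = 0.020 matches the joint entry. So Plant and Status are independent.

yes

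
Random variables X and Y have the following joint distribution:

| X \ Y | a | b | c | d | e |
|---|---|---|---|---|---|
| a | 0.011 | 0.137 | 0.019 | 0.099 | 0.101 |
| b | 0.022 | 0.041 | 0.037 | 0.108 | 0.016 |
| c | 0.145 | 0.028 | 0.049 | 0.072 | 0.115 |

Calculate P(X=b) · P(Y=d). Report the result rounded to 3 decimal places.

0.062

P(X=b) = 0.022 + 0.041 + 0.037 + 0.108 + 0.016 = 0.224.
P(Y=d) = 0.099 + 0.108 + 0.072 = 0.279.
Product: 0.224 × 0.279 = 0.062.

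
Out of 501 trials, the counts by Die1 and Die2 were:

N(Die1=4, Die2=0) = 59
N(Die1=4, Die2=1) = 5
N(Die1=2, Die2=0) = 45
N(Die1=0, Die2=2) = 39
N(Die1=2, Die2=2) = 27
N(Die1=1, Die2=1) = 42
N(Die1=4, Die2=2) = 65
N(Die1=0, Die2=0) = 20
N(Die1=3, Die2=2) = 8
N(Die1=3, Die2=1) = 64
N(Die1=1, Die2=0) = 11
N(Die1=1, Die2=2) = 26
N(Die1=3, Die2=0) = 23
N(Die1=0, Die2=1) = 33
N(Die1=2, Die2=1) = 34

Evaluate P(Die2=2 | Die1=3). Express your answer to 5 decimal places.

Total with Die1=3: 23 + 64 + 8 = 95.
P(Die2=2 | Die1=3) = 8/95 = 0.08421.

0.08421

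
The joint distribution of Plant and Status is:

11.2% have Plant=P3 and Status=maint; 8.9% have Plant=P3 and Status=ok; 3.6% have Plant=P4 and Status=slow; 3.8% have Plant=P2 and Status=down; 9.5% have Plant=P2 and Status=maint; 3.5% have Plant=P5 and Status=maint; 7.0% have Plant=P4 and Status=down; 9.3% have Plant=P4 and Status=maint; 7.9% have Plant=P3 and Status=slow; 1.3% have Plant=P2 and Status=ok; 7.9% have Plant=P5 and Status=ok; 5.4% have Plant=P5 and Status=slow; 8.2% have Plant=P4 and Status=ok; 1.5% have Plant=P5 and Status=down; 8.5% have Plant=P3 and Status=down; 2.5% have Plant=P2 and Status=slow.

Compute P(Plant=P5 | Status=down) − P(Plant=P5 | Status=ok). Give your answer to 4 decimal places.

P(Status=down) = 0.038 + 0.085 + 0.070 + 0.015 = 0.208; P(Plant=P5 | Status=down) = 0.015/0.208 = 0.07212.
P(Status=ok) = 0.013 + 0.089 + 0.082 + 0.079 = 0.263; P(Plant=P5 | Status=ok) = 0.079/0.263 = 0.30038.
Difference = -0.2283.

-0.2283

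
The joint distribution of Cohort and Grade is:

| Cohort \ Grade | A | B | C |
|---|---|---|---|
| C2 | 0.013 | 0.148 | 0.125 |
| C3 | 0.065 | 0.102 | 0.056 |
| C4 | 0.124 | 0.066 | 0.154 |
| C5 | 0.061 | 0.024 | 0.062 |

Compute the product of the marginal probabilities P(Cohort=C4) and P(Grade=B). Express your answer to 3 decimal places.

P(Cohort=C4) = 0.124 + 0.066 + 0.154 = 0.344.
P(Grade=B) = 0.148 + 0.102 + 0.066 + 0.024 = 0.340.
Product: 0.344 × 0.340 = 0.117.

0.117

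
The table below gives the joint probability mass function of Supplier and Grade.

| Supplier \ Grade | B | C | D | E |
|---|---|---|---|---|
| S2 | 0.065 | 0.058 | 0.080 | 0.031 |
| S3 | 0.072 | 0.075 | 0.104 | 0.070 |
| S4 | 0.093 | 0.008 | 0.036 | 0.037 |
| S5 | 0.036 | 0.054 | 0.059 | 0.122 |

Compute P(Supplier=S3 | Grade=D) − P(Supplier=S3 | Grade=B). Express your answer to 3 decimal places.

0.102

P(Grade=D) = 0.080 + 0.104 + 0.036 + 0.059 = 0.279; P(Supplier=S3 | Grade=D) = 0.104/0.279 = 0.3728.
P(Grade=B) = 0.065 + 0.072 + 0.093 + 0.036 = 0.266; P(Supplier=S3 | Grade=B) = 0.072/0.266 = 0.2707.
Difference = 0.102.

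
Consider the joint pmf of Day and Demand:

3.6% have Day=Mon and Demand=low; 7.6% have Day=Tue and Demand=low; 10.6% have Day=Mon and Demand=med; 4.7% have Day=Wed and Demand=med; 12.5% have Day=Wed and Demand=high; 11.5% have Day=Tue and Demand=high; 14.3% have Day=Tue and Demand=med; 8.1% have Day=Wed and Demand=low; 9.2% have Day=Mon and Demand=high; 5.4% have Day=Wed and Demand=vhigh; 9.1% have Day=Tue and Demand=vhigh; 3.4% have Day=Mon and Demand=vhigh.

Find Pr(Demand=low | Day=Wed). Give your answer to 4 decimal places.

0.2638

P(Day=Wed) = 0.081 + 0.047 + 0.125 + 0.054 = 0.307.
P(Demand=low | Day=Wed) = 0.081/0.307 = 0.2638.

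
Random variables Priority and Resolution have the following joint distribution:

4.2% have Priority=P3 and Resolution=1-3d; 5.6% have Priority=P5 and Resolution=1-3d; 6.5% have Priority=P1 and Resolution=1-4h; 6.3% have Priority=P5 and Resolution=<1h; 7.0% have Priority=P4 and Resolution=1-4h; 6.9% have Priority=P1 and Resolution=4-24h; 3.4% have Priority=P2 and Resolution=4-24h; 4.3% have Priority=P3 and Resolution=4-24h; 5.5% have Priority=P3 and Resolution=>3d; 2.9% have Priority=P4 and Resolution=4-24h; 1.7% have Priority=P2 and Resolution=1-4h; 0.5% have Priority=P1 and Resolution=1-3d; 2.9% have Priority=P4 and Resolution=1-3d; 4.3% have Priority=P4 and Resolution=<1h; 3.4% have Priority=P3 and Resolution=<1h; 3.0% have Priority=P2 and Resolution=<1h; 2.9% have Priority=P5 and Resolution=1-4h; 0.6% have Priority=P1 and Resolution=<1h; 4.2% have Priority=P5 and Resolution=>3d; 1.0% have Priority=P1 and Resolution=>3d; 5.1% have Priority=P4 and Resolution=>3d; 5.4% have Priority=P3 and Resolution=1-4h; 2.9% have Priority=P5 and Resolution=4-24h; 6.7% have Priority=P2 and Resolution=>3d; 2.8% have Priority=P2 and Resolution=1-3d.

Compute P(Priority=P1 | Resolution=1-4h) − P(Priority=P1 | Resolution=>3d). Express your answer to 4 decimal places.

0.2322

P(Resolution=1-4h) = 0.065 + 0.017 + 0.054 + 0.070 + 0.029 = 0.235; P(Priority=P1 | Resolution=1-4h) = 0.065/0.235 = 0.27660.
P(Resolution=>3d) = 0.010 + 0.067 + 0.055 + 0.051 + 0.042 = 0.225; P(Priority=P1 | Resolution=>3d) = 0.010/0.225 = 0.04444.
Difference = 0.2322.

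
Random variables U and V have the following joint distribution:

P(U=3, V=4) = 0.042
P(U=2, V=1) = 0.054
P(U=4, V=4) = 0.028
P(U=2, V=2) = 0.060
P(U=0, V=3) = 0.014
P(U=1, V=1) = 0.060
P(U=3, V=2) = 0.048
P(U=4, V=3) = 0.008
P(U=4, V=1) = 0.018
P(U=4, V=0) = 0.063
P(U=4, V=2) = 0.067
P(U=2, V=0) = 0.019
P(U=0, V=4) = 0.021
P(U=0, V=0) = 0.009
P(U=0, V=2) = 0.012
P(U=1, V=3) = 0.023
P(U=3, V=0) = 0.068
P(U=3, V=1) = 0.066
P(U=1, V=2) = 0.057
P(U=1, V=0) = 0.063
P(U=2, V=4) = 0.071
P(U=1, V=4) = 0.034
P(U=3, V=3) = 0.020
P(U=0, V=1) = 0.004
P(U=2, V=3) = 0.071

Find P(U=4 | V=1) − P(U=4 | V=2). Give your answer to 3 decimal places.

P(V=1) = 0.004 + 0.060 + 0.054 + 0.066 + 0.018 = 0.202; P(U=4 | V=1) = 0.018/0.202 = 0.0891.
P(V=2) = 0.012 + 0.057 + 0.060 + 0.048 + 0.067 = 0.244; P(U=4 | V=2) = 0.067/0.244 = 0.2746.
Difference = -0.185.

-0.185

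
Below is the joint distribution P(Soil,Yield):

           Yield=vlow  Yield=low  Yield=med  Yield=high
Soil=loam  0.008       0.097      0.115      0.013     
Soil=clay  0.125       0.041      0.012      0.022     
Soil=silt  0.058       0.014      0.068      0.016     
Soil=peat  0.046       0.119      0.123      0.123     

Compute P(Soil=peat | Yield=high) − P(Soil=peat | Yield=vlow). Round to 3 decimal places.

P(Yield=high) = 0.013 + 0.022 + 0.016 + 0.123 = 0.174; P(Soil=peat | Yield=high) = 0.123/0.174 = 0.7069.
P(Yield=vlow) = 0.008 + 0.125 + 0.058 + 0.046 = 0.237; P(Soil=peat | Yield=vlow) = 0.046/0.237 = 0.1941.
Difference = 0.513.

0.513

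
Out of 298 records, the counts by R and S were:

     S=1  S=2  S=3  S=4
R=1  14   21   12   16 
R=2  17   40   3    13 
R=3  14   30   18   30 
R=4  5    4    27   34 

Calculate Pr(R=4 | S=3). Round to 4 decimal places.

0.4500

Total with S=3: 12 + 3 + 18 + 27 = 60.
P(R=4 | S=3) = 27/60 = 0.4500.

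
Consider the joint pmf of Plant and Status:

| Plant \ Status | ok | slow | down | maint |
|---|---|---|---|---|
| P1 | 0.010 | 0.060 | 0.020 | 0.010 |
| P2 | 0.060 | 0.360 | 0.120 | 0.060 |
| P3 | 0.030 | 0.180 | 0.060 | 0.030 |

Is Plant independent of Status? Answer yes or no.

Every cell satisfies P(Plant,Status) = P(Plant)·P(Status). For instance P(Plant=P1) = 0.100, P(Status=ok) = 0.100, and 0.100×0.100 = 0.010 matches the joint entry. So Plant and Status are independent.

yes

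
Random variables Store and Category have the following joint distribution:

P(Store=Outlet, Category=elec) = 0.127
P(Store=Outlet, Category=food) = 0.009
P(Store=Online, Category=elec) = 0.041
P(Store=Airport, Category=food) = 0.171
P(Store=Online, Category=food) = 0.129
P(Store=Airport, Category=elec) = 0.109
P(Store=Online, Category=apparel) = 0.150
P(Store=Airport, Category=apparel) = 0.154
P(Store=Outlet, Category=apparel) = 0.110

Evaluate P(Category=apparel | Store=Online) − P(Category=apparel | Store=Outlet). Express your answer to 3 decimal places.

P(Store=Online) = 0.129 + 0.150 + 0.041 = 0.320; P(Category=apparel | Store=Online) = 0.150/0.320 = 0.4688.
P(Store=Outlet) = 0.009 + 0.110 + 0.127 = 0.246; P(Category=apparel | Store=Outlet) = 0.110/0.246 = 0.4472.
Difference = 0.022.

0.022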